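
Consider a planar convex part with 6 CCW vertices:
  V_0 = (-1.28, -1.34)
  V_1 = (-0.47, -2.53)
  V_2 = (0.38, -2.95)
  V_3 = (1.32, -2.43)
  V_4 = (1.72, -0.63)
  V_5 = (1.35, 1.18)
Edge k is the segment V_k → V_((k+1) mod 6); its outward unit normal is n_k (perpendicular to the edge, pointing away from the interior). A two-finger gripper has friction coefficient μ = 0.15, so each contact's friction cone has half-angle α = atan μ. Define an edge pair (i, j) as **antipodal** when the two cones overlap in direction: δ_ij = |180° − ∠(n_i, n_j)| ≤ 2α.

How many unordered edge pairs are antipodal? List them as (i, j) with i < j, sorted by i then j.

count = 1; pairs: (2,5)

α = atan 0.15 = 8.53°;  2α = 17.06°
n_0 = (-0.8267, -0.5627)
n_1 = (-0.4430, -0.8965)
n_2 = (+0.4841, -0.8750)
n_3 = (+0.9762, -0.2169)
n_4 = (+0.9797, +0.2003)
n_5 = (-0.6918, +0.7220)
  (0,1): δ = 150.54°  ·
  (0,2): δ = 95.29°  ·
  (0,3): δ = 46.77°  ·
  (0,4): δ = 22.69°  ·
  (0,5): δ = 99.53°  ·
  (1,2): δ = 124.75°  ·
  (1,3): δ = 76.23°  ·
  (1,4): δ = 52.15°  ·
  (1,5): δ = 70.07°  ·
  (2,3): δ = 131.48°  ·
  (2,4): δ = 107.40°  ·
  (2,5): δ = 14.83°  ✓
  (3,4): δ = 155.92°  ·
  (3,5): δ = 33.69°  ·
  (4,5): δ = 57.78°  ·
antipodal pairs: 1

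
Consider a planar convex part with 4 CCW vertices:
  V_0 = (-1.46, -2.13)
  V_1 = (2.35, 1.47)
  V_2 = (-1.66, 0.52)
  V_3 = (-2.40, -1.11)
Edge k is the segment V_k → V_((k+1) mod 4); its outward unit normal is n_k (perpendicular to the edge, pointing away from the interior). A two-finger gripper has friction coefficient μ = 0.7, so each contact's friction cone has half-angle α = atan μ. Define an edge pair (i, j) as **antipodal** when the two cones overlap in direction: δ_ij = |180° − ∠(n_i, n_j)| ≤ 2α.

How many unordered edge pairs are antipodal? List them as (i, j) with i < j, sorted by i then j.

α = atan 0.7 = 34.99°;  2α = 69.98°
n_0 = (+0.6868, -0.7269)
n_1 = (-0.2305, +0.9731)
n_2 = (-0.9106, +0.4134)
n_3 = (-0.7354, -0.6777)
  (0,1): δ = 30.05°  ✓
  (0,2): δ = 22.21°  ✓
  (0,3): δ = 89.29°  ·
  (1,2): δ = 127.75°  ·
  (1,3): δ = 60.67°  ✓
  (2,3): δ = 112.92°  ·
antipodal pairs: 3

count = 3; pairs: (0,1), (0,2), (1,3)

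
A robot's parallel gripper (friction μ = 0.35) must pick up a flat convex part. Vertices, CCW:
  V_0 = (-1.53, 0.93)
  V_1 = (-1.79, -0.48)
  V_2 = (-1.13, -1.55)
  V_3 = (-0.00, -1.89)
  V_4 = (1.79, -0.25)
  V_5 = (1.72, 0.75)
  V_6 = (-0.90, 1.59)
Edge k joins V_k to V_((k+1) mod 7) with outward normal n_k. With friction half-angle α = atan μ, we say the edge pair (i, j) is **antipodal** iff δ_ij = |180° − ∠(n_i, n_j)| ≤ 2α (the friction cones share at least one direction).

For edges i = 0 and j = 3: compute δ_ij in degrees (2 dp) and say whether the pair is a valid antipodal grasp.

δ = 37.06°, valid

α = atan 0.35 = 19.29°;  2α = 38.58°
edge 0: e_0 = (-0.26, -1.41);  n_0 = (-0.9834, +0.1813)
edge 3: e_3 = (+1.79, +1.64);  n_3 = (+0.6755, -0.7373)
∠(n_0, n_3) = 142.94°
δ = |180° − 142.94°| = 37.06°
37.06° ≤ 2α = 38.58°  →  valid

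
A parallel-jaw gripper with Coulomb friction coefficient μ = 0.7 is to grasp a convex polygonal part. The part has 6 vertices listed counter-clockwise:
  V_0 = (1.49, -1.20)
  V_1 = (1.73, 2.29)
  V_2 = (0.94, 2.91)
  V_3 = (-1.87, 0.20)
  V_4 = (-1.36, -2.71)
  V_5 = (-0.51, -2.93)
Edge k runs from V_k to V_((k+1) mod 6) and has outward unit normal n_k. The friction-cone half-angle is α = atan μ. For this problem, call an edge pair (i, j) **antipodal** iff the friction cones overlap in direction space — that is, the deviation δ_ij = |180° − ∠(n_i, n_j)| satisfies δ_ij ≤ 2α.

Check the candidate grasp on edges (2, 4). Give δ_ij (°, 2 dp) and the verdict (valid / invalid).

α = atan 0.7 = 34.99°;  2α = 69.98°
edge 2: e_2 = (-2.81, -2.71);  n_2 = (-0.6942, +0.7198)
edge 4: e_4 = (+0.85, -0.22);  n_4 = (-0.2506, -0.9681)
∠(n_2, n_4) = 121.53°
δ = |180° − 121.53°| = 58.47°
58.47° ≤ 2α = 69.98°  →  valid

δ = 58.47°, valid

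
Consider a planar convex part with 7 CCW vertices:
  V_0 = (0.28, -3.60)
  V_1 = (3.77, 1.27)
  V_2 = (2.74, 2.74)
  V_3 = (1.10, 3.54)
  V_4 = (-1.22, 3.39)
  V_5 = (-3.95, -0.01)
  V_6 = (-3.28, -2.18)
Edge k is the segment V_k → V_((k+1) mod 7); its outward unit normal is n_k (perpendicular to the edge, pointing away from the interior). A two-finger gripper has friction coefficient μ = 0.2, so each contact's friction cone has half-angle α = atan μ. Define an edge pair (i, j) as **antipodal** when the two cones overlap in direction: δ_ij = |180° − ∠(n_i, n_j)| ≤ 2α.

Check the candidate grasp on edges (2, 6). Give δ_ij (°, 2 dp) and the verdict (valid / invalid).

δ = 4.26°, valid

α = atan 0.2 = 11.31°;  2α = 22.62°
edge 2: e_2 = (-1.64, +0.80);  n_2 = (+0.4384, +0.8988)
edge 6: e_6 = (+3.56, -1.42);  n_6 = (-0.3705, -0.9288)
∠(n_2, n_6) = 175.74°
δ = |180° − 175.74°| = 4.26°
4.26° ≤ 2α = 22.62°  →  valid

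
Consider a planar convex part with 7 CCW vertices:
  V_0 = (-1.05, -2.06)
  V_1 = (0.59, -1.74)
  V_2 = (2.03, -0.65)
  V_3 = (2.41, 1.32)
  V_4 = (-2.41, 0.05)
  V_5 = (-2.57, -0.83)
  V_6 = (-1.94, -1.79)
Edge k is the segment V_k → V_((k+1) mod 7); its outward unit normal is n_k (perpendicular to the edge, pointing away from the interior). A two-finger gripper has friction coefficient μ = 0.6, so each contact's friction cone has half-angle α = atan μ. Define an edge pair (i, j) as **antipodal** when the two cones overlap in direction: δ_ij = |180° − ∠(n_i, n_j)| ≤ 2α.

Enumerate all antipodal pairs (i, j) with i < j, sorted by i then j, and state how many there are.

α = atan 0.6 = 30.96°;  2α = 61.93°
n_0 = (+0.1915, -0.9815)
n_1 = (+0.6035, -0.7973)
n_2 = (+0.9819, -0.1894)
n_3 = (-0.2548, +0.9670)
n_4 = (-0.9839, +0.1789)
n_5 = (-0.8360, -0.5487)
n_6 = (-0.2903, -0.9569)
  (0,1): δ = 153.92°  ·
  (0,2): δ = 111.96°  ·
  (0,3): δ = 3.72°  ✓
  (0,4): δ = 68.65°  ·
  (0,5): δ = 112.23°  ·
  (0,6): δ = 152.08°  ·
  (1,2): δ = 138.04°  ·
  (1,3): δ = 22.36°  ✓
  (1,4): δ = 42.57°  ✓
  (1,5): δ = 86.15°  ·
  (1,6): δ = 126.00°  ·
  (2,3): δ = 64.32°  ·
  (2,4): δ = 0.61°  ✓
  (2,5): δ = 44.19°  ✓
  (2,6): δ = 84.04°  ·
  (3,4): δ = 115.07°  ·
  (3,5): δ = 71.49°  ·
  (3,6): δ = 31.64°  ✓
  (4,5): δ = 136.42°  ·
  (4,6): δ = 96.57°  ·
  (5,6): δ = 140.15°  ·
antipodal pairs: 6

count = 6; pairs: (0,3), (1,3), (1,4), (2,4), (2,5), (3,6)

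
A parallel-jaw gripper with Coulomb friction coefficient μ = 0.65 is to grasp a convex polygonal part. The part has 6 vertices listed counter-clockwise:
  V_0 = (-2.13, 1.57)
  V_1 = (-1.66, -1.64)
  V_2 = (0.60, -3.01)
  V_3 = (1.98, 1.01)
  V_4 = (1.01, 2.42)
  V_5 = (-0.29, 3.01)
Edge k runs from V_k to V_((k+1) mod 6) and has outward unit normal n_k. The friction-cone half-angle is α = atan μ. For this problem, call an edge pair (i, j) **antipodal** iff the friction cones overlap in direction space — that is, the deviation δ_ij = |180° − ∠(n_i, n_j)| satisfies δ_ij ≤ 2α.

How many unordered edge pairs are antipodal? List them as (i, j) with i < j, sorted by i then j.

α = atan 0.65 = 33.02°;  2α = 66.05°
n_0 = (-0.9895, -0.1449)
n_1 = (-0.5184, -0.8551)
n_2 = (+0.9458, -0.3247)
n_3 = (+0.8239, +0.5668)
n_4 = (+0.4133, +0.9106)
n_5 = (-0.6163, +0.7875)
  (0,1): δ = 129.55°  ·
  (0,2): δ = 27.28°  ✓
  (0,3): δ = 26.20°  ✓
  (0,4): δ = 57.26°  ✓
  (0,5): δ = 119.72°  ·
  (1,2): δ = 77.72°  ·
  (1,3): δ = 24.25°  ✓
  (1,4): δ = 6.81°  ✓
  (1,5): δ = 69.27°  ·
  (2,3): δ = 126.53°  ·
  (2,4): δ = 95.46°  ·
  (2,5): δ = 33.01°  ✓
  (3,4): δ = 148.94°  ·
  (3,5): δ = 86.48°  ·
  (4,5): δ = 117.54°  ·
antipodal pairs: 6

count = 6; pairs: (0,2), (0,3), (0,4), (1,3), (1,4), (2,5)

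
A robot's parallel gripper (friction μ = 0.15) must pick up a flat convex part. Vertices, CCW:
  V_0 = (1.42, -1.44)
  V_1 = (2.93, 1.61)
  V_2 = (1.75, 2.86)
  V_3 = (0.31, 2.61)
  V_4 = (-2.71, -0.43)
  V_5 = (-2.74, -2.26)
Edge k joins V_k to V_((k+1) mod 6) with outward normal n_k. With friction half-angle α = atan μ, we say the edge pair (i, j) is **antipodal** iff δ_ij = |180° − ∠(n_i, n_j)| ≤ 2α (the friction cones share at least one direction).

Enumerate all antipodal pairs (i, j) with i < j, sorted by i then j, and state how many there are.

count = 1; pairs: (2,5)

α = atan 0.15 = 8.53°;  2α = 17.06°
n_0 = (+0.8962, -0.4437)
n_1 = (+0.7272, +0.6865)
n_2 = (-0.1711, +0.9853)
n_3 = (-0.7094, +0.7048)
n_4 = (-0.9999, +0.0164)
n_5 = (+0.1934, -0.9811)
  (0,1): δ = 110.31°  ·
  (0,2): δ = 53.81°  ·
  (0,3): δ = 18.47°  ·
  (0,4): δ = 25.40°  ·
  (0,5): δ = 127.49°  ·
  (1,2): δ = 123.50°  ·
  (1,3): δ = 88.16°  ·
  (1,4): δ = 44.29°  ·
  (1,5): δ = 57.80°  ·
  (2,3): δ = 144.66°  ·
  (2,4): δ = 100.79°  ·
  (2,5): δ = 1.30°  ✓
  (3,4): δ = 136.13°  ·
  (3,5): δ = 34.04°  ·
  (4,5): δ = 77.91°  ·
antipodal pairs: 1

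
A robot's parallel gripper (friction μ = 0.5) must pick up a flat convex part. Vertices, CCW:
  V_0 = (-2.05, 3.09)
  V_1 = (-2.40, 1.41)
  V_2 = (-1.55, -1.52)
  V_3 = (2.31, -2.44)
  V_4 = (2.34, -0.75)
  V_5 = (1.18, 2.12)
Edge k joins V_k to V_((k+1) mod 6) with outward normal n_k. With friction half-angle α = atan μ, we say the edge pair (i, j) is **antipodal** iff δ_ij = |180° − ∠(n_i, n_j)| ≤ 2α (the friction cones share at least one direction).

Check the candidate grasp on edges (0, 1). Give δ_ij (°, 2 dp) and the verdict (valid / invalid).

δ = 152.05°, invalid

α = atan 0.5 = 26.57°;  2α = 53.13°
edge 0: e_0 = (-0.35, -1.68);  n_0 = (-0.9790, +0.2040)
edge 1: e_1 = (+0.85, -2.93);  n_1 = (-0.9604, -0.2786)
∠(n_0, n_1) = 27.95°
δ = |180° − 27.95°| = 152.05°
152.05° > 2α = 53.13°  →  invalid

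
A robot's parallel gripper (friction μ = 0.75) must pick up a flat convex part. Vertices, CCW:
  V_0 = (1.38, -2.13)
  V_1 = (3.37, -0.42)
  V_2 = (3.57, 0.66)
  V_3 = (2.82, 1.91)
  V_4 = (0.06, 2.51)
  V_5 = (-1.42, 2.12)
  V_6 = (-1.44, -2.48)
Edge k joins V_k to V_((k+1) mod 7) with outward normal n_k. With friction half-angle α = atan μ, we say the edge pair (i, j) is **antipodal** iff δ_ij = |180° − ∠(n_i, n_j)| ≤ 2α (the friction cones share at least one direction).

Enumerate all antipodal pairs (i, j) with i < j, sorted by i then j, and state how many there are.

count = 9; pairs: (0,3), (0,4), (0,5), (1,4), (1,5), (2,5), (2,6), (3,6), (4,6)

α = atan 0.75 = 36.87°;  2α = 73.74°
n_0 = (+0.6517, -0.7584)
n_1 = (+0.9833, -0.1821)
n_2 = (+0.8575, +0.5145)
n_3 = (+0.2124, +0.9772)
n_4 = (-0.2548, +0.9670)
n_5 = (-1.0000, +0.0043)
n_6 = (+0.1232, -0.9924)
  (0,1): δ = 141.16°  ·
  (0,2): δ = 99.71°  ·
  (0,3): δ = 52.94°  ✓
  (0,4): δ = 25.91°  ✓
  (0,5): δ = 49.08°  ✓
  (0,6): δ = 146.40°  ·
  (1,2): δ = 138.54°  ·
  (1,3): δ = 91.77°  ·
  (1,4): δ = 64.75°  ✓
  (1,5): δ = 10.24°  ✓
  (1,6): δ = 107.57°  ·
  (2,3): δ = 133.23°  ·
  (2,4): δ = 106.20°  ·
  (2,5): δ = 31.21°  ✓
  (2,6): δ = 66.11°  ✓
  (3,4): δ = 152.97°  ·
  (3,5): δ = 77.98°  ·
  (3,6): δ = 19.34°  ✓
  (4,5): δ = 105.01°  ·
  (4,6): δ = 7.69°  ✓
  (5,6): δ = 82.68°  ·
antipodal pairs: 9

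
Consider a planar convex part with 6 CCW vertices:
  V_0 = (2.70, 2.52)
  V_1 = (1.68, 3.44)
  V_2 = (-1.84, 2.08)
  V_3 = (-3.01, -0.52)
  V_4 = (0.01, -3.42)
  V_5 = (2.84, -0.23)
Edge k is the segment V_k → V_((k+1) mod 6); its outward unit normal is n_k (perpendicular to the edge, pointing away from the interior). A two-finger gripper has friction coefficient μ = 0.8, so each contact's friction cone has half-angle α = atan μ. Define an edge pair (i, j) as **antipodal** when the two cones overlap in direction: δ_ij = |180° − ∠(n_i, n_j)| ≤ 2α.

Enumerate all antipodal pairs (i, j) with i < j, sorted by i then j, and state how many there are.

count = 8; pairs: (0,2), (0,3), (1,3), (1,4), (1,5), (2,4), (2,5), (3,5)

α = atan 0.8 = 38.66°;  2α = 77.32°
n_0 = (+0.6698, +0.7426)
n_1 = (-0.3604, +0.9328)
n_2 = (-0.9119, +0.4104)
n_3 = (-0.6926, -0.7213)
n_4 = (+0.7481, -0.6636)
n_5 = (+0.9987, +0.0508)
  (0,1): δ = 116.83°  ·
  (0,2): δ = 72.18°  ✓
  (0,3): δ = 1.79°  ✓
  (0,4): δ = 90.47°  ·
  (0,5): δ = 134.96°  ·
  (1,2): δ = 135.35°  ·
  (1,3): δ = 64.96°  ✓
  (1,4): δ = 27.30°  ✓
  (1,5): δ = 71.79°  ✓
  (2,3): δ = 109.61°  ·
  (2,4): δ = 17.35°  ✓
  (2,5): δ = 27.14°  ✓
  (3,4): δ = 87.74°  ·
  (3,5): δ = 43.25°  ✓
  (4,5): δ = 135.51°  ·
antipodal pairs: 8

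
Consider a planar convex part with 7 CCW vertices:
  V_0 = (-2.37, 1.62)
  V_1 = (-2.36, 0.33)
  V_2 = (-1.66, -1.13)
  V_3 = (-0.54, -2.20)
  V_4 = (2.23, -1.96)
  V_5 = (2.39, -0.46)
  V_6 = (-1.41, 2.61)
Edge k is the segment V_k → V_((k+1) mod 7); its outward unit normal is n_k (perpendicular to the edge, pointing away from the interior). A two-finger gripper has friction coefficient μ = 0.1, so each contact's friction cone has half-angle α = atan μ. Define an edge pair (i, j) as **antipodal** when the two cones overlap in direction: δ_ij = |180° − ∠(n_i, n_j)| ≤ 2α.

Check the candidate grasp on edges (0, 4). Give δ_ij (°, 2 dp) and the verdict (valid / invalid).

δ = 6.53°, valid

α = atan 0.1 = 5.71°;  2α = 11.42°
edge 0: e_0 = (+0.01, -1.29);  n_0 = (-1.0000, -0.0078)
edge 4: e_4 = (+0.16, +1.50);  n_4 = (+0.9944, -0.1061)
∠(n_0, n_4) = 173.47°
δ = |180° − 173.47°| = 6.53°
6.53° ≤ 2α = 11.42°  →  valid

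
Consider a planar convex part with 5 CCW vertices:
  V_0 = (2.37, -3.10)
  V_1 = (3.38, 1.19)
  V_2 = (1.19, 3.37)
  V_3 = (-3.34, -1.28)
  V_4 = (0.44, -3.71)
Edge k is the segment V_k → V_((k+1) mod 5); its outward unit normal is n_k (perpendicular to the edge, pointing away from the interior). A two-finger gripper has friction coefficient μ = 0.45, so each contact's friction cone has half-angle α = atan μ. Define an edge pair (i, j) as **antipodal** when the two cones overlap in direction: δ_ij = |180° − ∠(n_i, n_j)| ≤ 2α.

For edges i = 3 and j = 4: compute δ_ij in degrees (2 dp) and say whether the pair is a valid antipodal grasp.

α = atan 0.45 = 24.23°;  2α = 48.46°
edge 3: e_3 = (+3.78, -2.43);  n_3 = (-0.5408, -0.8412)
edge 4: e_4 = (+1.93, +0.61);  n_4 = (+0.3014, -0.9535)
∠(n_3, n_4) = 50.28°
δ = |180° − 50.28°| = 129.72°
129.72° > 2α = 48.46°  →  invalid

δ = 129.72°, invalid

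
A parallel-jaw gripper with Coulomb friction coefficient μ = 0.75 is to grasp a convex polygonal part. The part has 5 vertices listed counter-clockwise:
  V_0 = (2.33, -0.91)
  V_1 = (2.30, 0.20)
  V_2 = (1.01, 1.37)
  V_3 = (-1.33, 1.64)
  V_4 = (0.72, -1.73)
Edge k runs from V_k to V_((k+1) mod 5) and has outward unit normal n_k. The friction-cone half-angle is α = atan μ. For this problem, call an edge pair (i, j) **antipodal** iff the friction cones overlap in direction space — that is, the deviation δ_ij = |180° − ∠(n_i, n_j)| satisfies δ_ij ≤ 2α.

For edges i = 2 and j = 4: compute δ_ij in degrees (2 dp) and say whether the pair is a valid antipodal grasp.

α = atan 0.75 = 36.87°;  2α = 73.74°
edge 2: e_2 = (-2.34, +0.27);  n_2 = (+0.1146, +0.9934)
edge 4: e_4 = (+1.61, +0.82);  n_4 = (+0.4538, -0.8911)
∠(n_2, n_4) = 146.43°
δ = |180° − 146.43°| = 33.57°
33.57° ≤ 2α = 73.74°  →  valid

δ = 33.57°, valid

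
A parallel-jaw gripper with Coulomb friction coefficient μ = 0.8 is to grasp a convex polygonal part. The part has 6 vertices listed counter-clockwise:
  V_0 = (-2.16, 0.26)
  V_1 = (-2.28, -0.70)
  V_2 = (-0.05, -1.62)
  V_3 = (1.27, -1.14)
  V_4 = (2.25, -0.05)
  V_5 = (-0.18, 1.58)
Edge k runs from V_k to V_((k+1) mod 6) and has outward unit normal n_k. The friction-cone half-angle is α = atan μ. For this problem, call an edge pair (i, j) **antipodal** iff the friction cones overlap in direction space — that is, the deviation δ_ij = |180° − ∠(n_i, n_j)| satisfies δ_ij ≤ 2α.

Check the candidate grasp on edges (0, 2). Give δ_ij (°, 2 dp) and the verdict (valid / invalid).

α = atan 0.8 = 38.66°;  2α = 77.32°
edge 0: e_0 = (-0.12, -0.96);  n_0 = (-0.9923, +0.1240)
edge 2: e_2 = (+1.32, +0.48);  n_2 = (+0.3417, -0.9398)
∠(n_0, n_2) = 117.11°
δ = |180° − 117.11°| = 62.89°
62.89° ≤ 2α = 77.32°  →  valid

δ = 62.89°, valid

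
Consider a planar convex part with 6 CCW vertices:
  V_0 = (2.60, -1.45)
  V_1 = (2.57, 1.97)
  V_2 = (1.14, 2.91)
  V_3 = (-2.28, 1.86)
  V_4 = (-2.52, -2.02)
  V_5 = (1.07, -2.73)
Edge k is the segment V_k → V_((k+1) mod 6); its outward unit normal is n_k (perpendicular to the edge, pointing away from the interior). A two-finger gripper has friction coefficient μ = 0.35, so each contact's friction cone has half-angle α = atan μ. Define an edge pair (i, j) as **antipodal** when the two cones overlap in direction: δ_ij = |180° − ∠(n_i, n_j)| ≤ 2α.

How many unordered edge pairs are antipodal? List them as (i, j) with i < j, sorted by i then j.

count = 4; pairs: (0,3), (1,4), (2,4), (2,5)

α = atan 0.35 = 19.29°;  2α = 38.58°
n_0 = (+1.0000, +0.0088)
n_1 = (+0.5493, +0.8356)
n_2 = (-0.2935, +0.9560)
n_3 = (-0.9981, +0.0617)
n_4 = (-0.1940, -0.9810)
n_5 = (+0.6417, -0.7670)
  (0,1): δ = 123.82°  ·
  (0,2): δ = 73.44°  ·
  (0,3): δ = 4.04°  ✓
  (0,4): δ = 78.31°  ·
  (0,5): δ = 129.41°  ·
  (1,2): δ = 129.61°  ·
  (1,3): δ = 60.22°  ·
  (1,4): δ = 22.13°  ✓
  (1,5): δ = 73.23°  ·
  (2,3): δ = 110.61°  ·
  (2,4): δ = 28.25°  ✓
  (2,5): δ = 22.85°  ✓
  (3,4): δ = 97.65°  ·
  (3,5): δ = 46.54°  ·
  (4,5): δ = 128.90°  ·
antipodal pairs: 4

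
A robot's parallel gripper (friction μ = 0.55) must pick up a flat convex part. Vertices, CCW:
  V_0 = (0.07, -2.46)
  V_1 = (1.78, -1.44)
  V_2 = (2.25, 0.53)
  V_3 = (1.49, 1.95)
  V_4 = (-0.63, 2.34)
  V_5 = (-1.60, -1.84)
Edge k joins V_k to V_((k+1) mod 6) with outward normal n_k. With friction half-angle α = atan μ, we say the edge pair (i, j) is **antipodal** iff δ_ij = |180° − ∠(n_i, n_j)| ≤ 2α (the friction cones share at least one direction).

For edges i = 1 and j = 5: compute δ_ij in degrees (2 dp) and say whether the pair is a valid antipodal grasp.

δ = 83.05°, invalid

α = atan 0.55 = 28.81°;  2α = 57.62°
edge 1: e_1 = (+0.47, +1.97);  n_1 = (+0.9727, -0.2321)
edge 5: e_5 = (+1.67, -0.62);  n_5 = (-0.3480, -0.9375)
∠(n_1, n_5) = 96.95°
δ = |180° − 96.95°| = 83.05°
83.05° > 2α = 57.62°  →  invalid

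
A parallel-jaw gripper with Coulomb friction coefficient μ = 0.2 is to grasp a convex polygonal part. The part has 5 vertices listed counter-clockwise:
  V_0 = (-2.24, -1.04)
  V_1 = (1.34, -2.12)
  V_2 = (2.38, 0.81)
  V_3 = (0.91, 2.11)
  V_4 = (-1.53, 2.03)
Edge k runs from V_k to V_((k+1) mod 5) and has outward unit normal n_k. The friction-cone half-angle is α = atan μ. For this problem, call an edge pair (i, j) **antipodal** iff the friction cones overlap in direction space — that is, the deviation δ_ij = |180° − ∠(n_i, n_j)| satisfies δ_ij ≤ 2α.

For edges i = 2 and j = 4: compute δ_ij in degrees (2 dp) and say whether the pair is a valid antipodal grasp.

α = atan 0.2 = 11.31°;  2α = 22.62°
edge 2: e_2 = (-1.47, +1.30);  n_2 = (+0.6625, +0.7491)
edge 4: e_4 = (-0.71, -3.07);  n_4 = (-0.9743, +0.2253)
∠(n_2, n_4) = 118.47°
δ = |180° − 118.47°| = 61.53°
61.53° > 2α = 22.62°  →  invalid

δ = 61.53°, invalid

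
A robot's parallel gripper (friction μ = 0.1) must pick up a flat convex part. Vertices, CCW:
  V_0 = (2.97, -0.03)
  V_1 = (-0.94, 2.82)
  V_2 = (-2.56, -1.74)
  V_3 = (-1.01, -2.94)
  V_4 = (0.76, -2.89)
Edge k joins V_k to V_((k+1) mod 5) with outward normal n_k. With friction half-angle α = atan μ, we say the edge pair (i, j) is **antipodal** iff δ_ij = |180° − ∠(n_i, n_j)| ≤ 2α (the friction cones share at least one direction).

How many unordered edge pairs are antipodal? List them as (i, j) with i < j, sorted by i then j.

α = atan 0.1 = 5.71°;  2α = 11.42°
n_0 = (+0.5890, +0.8081)
n_1 = (-0.9423, +0.3348)
n_2 = (-0.6122, -0.7907)
n_3 = (+0.0282, -0.9996)
n_4 = (+0.7913, -0.6114)
  (0,1): δ = 73.47°  ·
  (0,2): δ = 1.66°  ✓
  (0,3): δ = 37.71°  ·
  (0,4): δ = 88.39°  ·
  (1,2): δ = 108.19°  ·
  (1,3): δ = 68.82°  ·
  (1,4): δ = 18.14°  ·
  (2,3): δ = 140.64°  ·
  (2,4): δ = 89.95°  ·
  (3,4): δ = 129.31°  ·
antipodal pairs: 1

count = 1; pairs: (0,2)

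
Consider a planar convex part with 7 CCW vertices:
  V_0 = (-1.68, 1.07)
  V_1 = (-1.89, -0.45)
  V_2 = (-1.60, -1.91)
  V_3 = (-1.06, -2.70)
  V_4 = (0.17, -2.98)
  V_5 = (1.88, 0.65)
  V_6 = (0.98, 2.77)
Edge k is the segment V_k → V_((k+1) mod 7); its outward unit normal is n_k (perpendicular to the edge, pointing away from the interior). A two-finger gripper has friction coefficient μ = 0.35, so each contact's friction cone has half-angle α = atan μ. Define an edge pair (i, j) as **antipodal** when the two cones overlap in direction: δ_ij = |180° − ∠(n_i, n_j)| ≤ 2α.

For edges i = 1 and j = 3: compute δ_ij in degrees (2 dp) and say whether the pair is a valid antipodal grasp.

δ = 114.06°, invalid

α = atan 0.35 = 19.29°;  2α = 38.58°
edge 1: e_1 = (+0.29, -1.46);  n_1 = (-0.9808, -0.1948)
edge 3: e_3 = (+1.23, -0.28);  n_3 = (-0.2220, -0.9751)
∠(n_1, n_3) = 65.94°
δ = |180° − 65.94°| = 114.06°
114.06° > 2α = 38.58°  →  invalid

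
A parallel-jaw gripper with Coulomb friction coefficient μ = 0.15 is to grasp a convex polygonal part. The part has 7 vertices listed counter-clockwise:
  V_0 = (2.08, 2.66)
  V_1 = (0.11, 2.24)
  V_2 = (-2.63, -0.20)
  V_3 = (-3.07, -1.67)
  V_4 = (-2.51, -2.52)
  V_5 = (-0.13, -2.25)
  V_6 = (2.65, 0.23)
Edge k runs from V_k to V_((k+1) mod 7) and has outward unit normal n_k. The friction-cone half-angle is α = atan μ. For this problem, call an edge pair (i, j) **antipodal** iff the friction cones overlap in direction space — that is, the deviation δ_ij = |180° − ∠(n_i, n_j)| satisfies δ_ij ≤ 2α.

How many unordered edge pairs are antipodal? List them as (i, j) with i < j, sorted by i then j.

α = atan 0.15 = 8.53°;  2α = 17.06°
n_0 = (-0.2085, +0.9780)
n_1 = (-0.6650, +0.7468)
n_2 = (-0.9580, +0.2867)
n_3 = (-0.8351, -0.5502)
n_4 = (+0.1127, -0.9936)
n_5 = (+0.6657, -0.7462)
n_6 = (+0.9736, +0.2284)
  (0,1): δ = 150.35°  ·
  (0,2): δ = 118.70°  ·
  (0,3): δ = 68.66°  ·
  (0,4): δ = 5.56°  ✓
  (0,5): δ = 29.70°  ·
  (0,6): δ = 91.17°  ·
  (1,2): δ = 148.35°  ·
  (1,3): δ = 98.31°  ·
  (1,4): δ = 35.21°  ·
  (1,5): δ = 0.05°  ✓
  (1,6): δ = 61.52°  ·
  (2,3): δ = 129.96°  ·
  (2,4): δ = 66.86°  ·
  (2,5): δ = 31.60°  ·
  (2,6): δ = 29.86°  ·
  (3,4): δ = 116.91°  ·
  (3,5): δ = 81.64°  ·
  (3,6): δ = 20.18°  ·
  (4,5): δ = 144.74°  ·
  (4,6): δ = 83.27°  ·
  (5,6): δ = 118.53°  ·
antipodal pairs: 2

count = 2; pairs: (0,4), (1,5)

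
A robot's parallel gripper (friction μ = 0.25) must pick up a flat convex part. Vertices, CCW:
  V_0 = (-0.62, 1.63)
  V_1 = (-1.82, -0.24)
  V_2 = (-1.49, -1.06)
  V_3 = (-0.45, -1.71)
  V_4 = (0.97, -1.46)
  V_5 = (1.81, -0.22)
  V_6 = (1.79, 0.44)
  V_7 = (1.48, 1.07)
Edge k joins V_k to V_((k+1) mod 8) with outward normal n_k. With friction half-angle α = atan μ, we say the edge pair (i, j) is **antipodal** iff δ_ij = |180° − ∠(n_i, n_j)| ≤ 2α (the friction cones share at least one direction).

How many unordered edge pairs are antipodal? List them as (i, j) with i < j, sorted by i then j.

count = 5; pairs: (0,4), (1,5), (1,6), (2,7), (3,7)

α = atan 0.25 = 14.04°;  2α = 28.07°
n_0 = (-0.8416, +0.5401)
n_1 = (-0.9277, -0.3733)
n_2 = (-0.5300, -0.8480)
n_3 = (+0.1734, -0.9849)
n_4 = (+0.8279, -0.5608)
n_5 = (+0.9995, +0.0303)
n_6 = (+0.8973, +0.4415)
n_7 = (+0.2577, +0.9662)
  (0,1): δ = 125.39°  ·
  (0,2): δ = 89.32°  ·
  (0,3): δ = 47.33°  ·
  (0,4): δ = 1.43°  ✓
  (0,5): δ = 34.42°  ·
  (0,6): δ = 58.89°  ·
  (0,7): δ = 107.76°  ·
  (1,2): δ = 143.93°  ·
  (1,3): δ = 101.94°  ·
  (1,4): δ = 56.04°  ·
  (1,5): δ = 20.19°  ✓
  (1,6): δ = 4.28°  ✓
  (1,7): δ = 53.15°  ·
  (2,3): δ = 138.01°  ·
  (2,4): δ = 92.11°  ·
  (2,5): δ = 56.26°  ·
  (2,6): δ = 31.79°  ·
  (2,7): δ = 17.07°  ✓
  (3,4): δ = 134.10°  ·
  (3,5): δ = 98.25°  ·
  (3,6): δ = 73.78°  ·
  (3,7): δ = 24.92°  ✓
  (4,5): δ = 144.15°  ·
  (4,6): δ = 119.69°  ·
  (4,7): δ = 70.82°  ·
  (5,6): δ = 155.54°  ·
  (5,7): δ = 106.67°  ·
  (6,7): δ = 131.13°  ·
antipodal pairs: 5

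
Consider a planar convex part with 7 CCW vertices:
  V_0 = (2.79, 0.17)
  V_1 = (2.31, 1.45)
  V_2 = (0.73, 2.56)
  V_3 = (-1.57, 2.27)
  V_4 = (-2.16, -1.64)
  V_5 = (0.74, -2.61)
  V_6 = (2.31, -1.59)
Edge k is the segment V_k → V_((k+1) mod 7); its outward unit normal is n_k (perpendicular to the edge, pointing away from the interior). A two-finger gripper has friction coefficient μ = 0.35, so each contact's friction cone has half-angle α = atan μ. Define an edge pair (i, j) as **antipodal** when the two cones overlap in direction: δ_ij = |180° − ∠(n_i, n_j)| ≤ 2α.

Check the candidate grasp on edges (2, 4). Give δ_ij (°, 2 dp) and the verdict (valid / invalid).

δ = 25.68°, valid

α = atan 0.35 = 19.29°;  2α = 38.58°
edge 2: e_2 = (-2.30, -0.29);  n_2 = (-0.1251, +0.9921)
edge 4: e_4 = (+2.90, -0.97);  n_4 = (-0.3172, -0.9484)
∠(n_2, n_4) = 154.32°
δ = |180° − 154.32°| = 25.68°
25.68° ≤ 2α = 38.58°  →  valid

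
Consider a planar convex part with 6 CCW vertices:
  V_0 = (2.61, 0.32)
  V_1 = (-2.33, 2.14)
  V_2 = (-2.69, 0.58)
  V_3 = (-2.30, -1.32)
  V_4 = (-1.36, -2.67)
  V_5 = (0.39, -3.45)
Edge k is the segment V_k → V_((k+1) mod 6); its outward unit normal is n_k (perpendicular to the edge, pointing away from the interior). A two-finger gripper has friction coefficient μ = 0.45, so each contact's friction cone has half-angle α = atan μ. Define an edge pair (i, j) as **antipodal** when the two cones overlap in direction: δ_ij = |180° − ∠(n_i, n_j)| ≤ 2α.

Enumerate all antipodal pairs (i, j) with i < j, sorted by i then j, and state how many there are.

count = 4; pairs: (0,3), (0,4), (1,5), (2,5)

α = atan 0.45 = 24.23°;  2α = 48.46°
n_0 = (+0.3457, +0.9383)
n_1 = (-0.9744, +0.2249)
n_2 = (-0.9796, -0.2011)
n_3 = (-0.8207, -0.5714)
n_4 = (-0.4071, -0.9134)
n_5 = (+0.8617, -0.5074)
  (0,1): δ = 82.77°  ·
  (0,2): δ = 58.18°  ·
  (0,3): δ = 34.93°  ✓
  (0,4): δ = 3.80°  ✓
  (0,5): δ = 79.73°  ·
  (1,2): δ = 155.41°  ·
  (1,3): δ = 132.16°  ·
  (1,4): δ = 101.03°  ·
  (1,5): δ = 17.50°  ✓
  (2,3): δ = 156.75°  ·
  (2,4): δ = 125.62°  ·
  (2,5): δ = 42.09°  ✓
  (3,4): δ = 148.87°  ·
  (3,5): δ = 65.34°  ·
  (4,5): δ = 96.47°  ·
antipodal pairs: 4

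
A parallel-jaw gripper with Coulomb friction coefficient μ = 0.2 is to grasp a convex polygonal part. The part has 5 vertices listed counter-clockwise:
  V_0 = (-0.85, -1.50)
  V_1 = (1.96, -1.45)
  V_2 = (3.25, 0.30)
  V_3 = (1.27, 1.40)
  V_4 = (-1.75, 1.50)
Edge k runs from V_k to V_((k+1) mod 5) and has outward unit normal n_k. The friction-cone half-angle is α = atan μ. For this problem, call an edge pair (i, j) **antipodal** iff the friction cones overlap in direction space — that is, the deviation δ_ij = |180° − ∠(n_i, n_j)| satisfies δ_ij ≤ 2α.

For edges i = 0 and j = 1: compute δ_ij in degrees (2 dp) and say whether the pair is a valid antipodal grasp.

δ = 127.41°, invalid

α = atan 0.2 = 11.31°;  2α = 22.62°
edge 0: e_0 = (+2.81, +0.05);  n_0 = (+0.0178, -0.9998)
edge 1: e_1 = (+1.29, +1.75);  n_1 = (+0.8049, -0.5934)
∠(n_0, n_1) = 52.59°
δ = |180° − 52.59°| = 127.41°
127.41° > 2α = 22.62°  →  invalid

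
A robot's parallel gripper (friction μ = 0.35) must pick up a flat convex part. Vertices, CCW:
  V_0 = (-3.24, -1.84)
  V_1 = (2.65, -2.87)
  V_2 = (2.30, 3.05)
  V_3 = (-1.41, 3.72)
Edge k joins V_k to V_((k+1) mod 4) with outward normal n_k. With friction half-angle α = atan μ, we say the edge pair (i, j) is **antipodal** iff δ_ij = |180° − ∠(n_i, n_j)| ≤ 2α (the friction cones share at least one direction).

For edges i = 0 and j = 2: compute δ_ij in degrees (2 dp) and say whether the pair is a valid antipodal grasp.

δ = 0.32°, valid

α = atan 0.35 = 19.29°;  2α = 38.58°
edge 0: e_0 = (+5.89, -1.03);  n_0 = (-0.1723, -0.9851)
edge 2: e_2 = (-3.71, +0.67);  n_2 = (+0.1777, +0.9841)
∠(n_0, n_2) = 179.68°
δ = |180° − 179.68°| = 0.32°
0.32° ≤ 2α = 38.58°  →  valid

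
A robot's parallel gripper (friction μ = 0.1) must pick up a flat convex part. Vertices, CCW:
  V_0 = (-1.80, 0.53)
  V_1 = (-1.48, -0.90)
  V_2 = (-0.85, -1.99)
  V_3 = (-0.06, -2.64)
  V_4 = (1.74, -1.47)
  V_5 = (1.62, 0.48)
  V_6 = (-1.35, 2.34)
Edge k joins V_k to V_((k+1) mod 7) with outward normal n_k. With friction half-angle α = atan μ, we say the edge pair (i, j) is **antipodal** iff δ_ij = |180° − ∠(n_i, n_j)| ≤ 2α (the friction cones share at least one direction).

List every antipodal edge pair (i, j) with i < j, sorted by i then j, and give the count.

α = atan 0.1 = 5.71°;  2α = 11.42°
n_0 = (-0.9759, -0.2184)
n_1 = (-0.8658, -0.5004)
n_2 = (-0.6354, -0.7722)
n_3 = (+0.5450, -0.8384)
n_4 = (+0.9981, +0.0614)
n_5 = (+0.5308, +0.8475)
n_6 = (-0.9705, +0.2413)
  (0,1): δ = 162.59°  ·
  (0,2): δ = 142.06°  ·
  (0,3): δ = 69.59°  ·
  (0,4): δ = 9.09°  ✓
  (0,5): δ = 45.33°  ·
  (0,6): δ = 153.42°  ·
  (1,2): δ = 159.47°  ·
  (1,3): δ = 87.00°  ·
  (1,4): δ = 26.51°  ·
  (1,5): δ = 27.92°  ·
  (1,6): δ = 136.01°  ·
  (2,3): δ = 107.53°  ·
  (2,4): δ = 47.03°  ·
  (2,5): δ = 7.39°  ✓
  (2,6): δ = 115.49°  ·
  (3,4): δ = 119.50°  ·
  (3,5): δ = 65.08°  ·
  (3,6): δ = 43.01°  ·
  (4,5): δ = 125.58°  ·
  (4,6): δ = 17.48°  ·
  (5,6): δ = 71.90°  ·
antipodal pairs: 2

count = 2; pairs: (0,4), (2,5)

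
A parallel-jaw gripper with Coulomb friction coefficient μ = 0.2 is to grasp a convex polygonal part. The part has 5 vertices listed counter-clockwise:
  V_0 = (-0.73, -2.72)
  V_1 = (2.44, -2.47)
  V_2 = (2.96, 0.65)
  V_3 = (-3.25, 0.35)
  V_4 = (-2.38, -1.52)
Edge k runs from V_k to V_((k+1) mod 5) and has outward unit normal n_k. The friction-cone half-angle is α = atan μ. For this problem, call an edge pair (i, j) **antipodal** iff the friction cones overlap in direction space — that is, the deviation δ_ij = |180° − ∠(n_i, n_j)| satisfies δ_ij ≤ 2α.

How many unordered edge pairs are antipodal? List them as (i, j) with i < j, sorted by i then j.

count = 1; pairs: (0,2)

α = atan 0.2 = 11.31°;  2α = 22.62°
n_0 = (+0.0786, -0.9969)
n_1 = (+0.9864, -0.1644)
n_2 = (-0.0483, +0.9988)
n_3 = (-0.9067, -0.4218)
n_4 = (-0.5882, -0.8087)
  (0,1): δ = 103.97°  ·
  (0,2): δ = 1.74°  ✓
  (0,3): δ = 110.44°  ·
  (0,4): δ = 139.46°  ·
  (1,2): δ = 77.77°  ·
  (1,3): δ = 34.41°  ·
  (1,4): δ = 63.43°  ·
  (2,3): δ = 67.82°  ·
  (2,4): δ = 38.79°  ·
  (3,4): δ = 150.98°  ·
antipodal pairs: 1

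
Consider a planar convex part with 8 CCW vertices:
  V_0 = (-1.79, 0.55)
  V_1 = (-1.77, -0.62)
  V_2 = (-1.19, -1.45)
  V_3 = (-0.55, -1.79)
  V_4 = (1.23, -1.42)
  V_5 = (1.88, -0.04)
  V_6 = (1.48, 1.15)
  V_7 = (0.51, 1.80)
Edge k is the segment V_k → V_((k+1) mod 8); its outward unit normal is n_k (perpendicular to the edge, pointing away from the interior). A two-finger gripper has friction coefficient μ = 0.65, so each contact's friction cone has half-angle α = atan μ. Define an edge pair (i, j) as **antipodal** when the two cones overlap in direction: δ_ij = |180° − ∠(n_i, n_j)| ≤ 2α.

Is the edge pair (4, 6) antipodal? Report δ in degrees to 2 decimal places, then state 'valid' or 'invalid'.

δ = 98.61°, invalid

α = atan 0.65 = 33.02°;  2α = 66.05°
edge 4: e_4 = (+0.65, +1.38);  n_4 = (+0.9047, -0.4261)
edge 6: e_6 = (-0.97, +0.65);  n_6 = (+0.5567, +0.8307)
∠(n_4, n_6) = 81.39°
δ = |180° − 81.39°| = 98.61°
98.61° > 2α = 66.05°  →  invalid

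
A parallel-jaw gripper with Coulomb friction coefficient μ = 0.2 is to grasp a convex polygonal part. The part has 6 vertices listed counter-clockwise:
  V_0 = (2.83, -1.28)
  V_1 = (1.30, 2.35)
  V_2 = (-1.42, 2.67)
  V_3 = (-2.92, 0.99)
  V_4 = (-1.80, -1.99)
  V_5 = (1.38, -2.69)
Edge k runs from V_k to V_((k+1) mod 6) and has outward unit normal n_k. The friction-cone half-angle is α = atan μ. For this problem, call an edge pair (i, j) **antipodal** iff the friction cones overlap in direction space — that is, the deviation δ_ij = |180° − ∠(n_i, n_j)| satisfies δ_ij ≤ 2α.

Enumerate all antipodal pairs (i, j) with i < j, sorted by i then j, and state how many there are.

count = 3; pairs: (0,3), (1,4), (2,5)

α = atan 0.2 = 11.31°;  2α = 22.62°
n_0 = (+0.9215, +0.3884)
n_1 = (+0.1168, +0.9932)
n_2 = (-0.7459, +0.6660)
n_3 = (-0.9361, -0.3518)
n_4 = (-0.2150, -0.9766)
n_5 = (+0.6971, -0.7169)
  (0,1): δ = 119.56°  ·
  (0,2): δ = 64.62°  ·
  (0,3): δ = 2.26°  ✓
  (0,4): δ = 54.73°  ·
  (0,5): δ = 111.34°  ·
  (1,2): δ = 125.05°  ·
  (1,3): δ = 62.69°  ·
  (1,4): δ = 5.70°  ✓
  (1,5): δ = 50.91°  ·
  (2,3): δ = 117.64°  ·
  (2,4): δ = 60.65°  ·
  (2,5): δ = 4.04°  ✓
  (3,4): δ = 123.01°  ·
  (3,5): δ = 66.40°  ·
  (4,5): δ = 123.39°  ·
antipodal pairs: 3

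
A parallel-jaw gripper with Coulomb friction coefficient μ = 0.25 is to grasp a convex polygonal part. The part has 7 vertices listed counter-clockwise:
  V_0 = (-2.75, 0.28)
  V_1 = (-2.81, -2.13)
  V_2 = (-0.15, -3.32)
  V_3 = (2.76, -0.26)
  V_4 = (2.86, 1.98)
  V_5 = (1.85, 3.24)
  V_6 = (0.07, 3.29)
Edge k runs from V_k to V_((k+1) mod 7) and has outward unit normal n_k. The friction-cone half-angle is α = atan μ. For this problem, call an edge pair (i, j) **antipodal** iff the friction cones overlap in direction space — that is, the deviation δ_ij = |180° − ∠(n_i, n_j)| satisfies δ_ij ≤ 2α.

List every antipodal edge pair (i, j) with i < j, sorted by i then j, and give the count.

α = atan 0.25 = 14.04°;  2α = 28.07°
n_0 = (-0.9997, +0.0249)
n_1 = (-0.4084, -0.9128)
n_2 = (+0.7246, -0.6891)
n_3 = (+0.9990, -0.0446)
n_4 = (+0.7803, +0.6254)
n_5 = (+0.0281, +0.9996)
n_6 = (-0.7298, +0.6837)
  (0,1): δ = 112.68°  ·
  (0,2): δ = 42.13°  ·
  (0,3): δ = 1.13°  ✓
  (0,4): δ = 40.14°  ·
  (0,5): δ = 89.82°  ·
  (0,6): δ = 138.29°  ·
  (1,2): δ = 109.46°  ·
  (1,3): δ = 68.45°  ·
  (1,4): δ = 27.18°  ✓
  (1,5): δ = 22.49°  ✓
  (1,6): δ = 70.97°  ·
  (2,3): δ = 139.00°  ·
  (2,4): δ = 97.72°  ·
  (2,5): δ = 48.05°  ·
  (2,6): δ = 0.43°  ✓
  (3,4): δ = 138.73°  ·
  (3,5): δ = 89.05°  ·
  (3,6): δ = 40.58°  ·
  (4,5): δ = 130.32°  ·
  (4,6): δ = 81.85°  ·
  (5,6): δ = 131.52°  ·
antipodal pairs: 4

count = 4; pairs: (0,3), (1,4), (1,5), (2,6)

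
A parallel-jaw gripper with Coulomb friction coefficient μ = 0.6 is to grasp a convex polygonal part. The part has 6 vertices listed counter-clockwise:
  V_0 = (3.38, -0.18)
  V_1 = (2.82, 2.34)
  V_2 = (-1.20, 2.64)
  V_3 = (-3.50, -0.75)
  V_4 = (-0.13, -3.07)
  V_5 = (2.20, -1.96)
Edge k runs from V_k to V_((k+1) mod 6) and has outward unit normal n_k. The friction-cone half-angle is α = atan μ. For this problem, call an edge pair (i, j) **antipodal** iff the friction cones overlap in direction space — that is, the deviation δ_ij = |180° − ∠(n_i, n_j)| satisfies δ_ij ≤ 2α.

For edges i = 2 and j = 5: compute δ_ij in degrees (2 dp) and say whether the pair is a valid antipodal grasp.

α = atan 0.6 = 30.96°;  2α = 61.93°
edge 2: e_2 = (-2.30, -3.39);  n_2 = (-0.8275, +0.5614)
edge 5: e_5 = (+1.18, +1.78);  n_5 = (+0.8335, -0.5525)
∠(n_2, n_5) = 179.39°
δ = |180° − 179.39°| = 0.61°
0.61° ≤ 2α = 61.93°  →  valid

δ = 0.61°, valid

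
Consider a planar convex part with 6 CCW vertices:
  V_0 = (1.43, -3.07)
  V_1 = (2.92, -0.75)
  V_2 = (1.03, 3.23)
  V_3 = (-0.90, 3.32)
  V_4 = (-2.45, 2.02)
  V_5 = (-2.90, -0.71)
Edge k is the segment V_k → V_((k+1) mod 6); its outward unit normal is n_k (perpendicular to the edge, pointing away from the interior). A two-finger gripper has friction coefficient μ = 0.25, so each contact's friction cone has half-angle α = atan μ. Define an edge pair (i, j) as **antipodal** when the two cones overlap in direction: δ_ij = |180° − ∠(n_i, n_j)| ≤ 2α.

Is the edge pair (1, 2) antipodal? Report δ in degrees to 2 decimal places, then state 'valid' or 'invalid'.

α = atan 0.25 = 14.04°;  2α = 28.07°
edge 1: e_1 = (-1.89, +3.98);  n_1 = (+0.9033, +0.4290)
edge 2: e_2 = (-1.93, +0.09);  n_2 = (+0.0466, +0.9989)
∠(n_1, n_2) = 61.93°
δ = |180° − 61.93°| = 118.07°
118.07° > 2α = 28.07°  →  invalid

δ = 118.07°, invalid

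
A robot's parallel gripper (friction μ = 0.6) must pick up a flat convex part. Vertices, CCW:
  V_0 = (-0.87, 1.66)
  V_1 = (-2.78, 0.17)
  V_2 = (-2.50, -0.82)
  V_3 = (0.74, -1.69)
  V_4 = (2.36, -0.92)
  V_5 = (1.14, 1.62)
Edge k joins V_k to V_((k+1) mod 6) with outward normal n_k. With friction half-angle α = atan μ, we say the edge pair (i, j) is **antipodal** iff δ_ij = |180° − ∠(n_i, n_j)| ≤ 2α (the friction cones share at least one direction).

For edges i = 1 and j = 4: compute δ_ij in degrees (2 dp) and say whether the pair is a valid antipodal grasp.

δ = 9.86°, valid

α = atan 0.6 = 30.96°;  2α = 61.93°
edge 1: e_1 = (+0.28, -0.99);  n_1 = (-0.9623, -0.2722)
edge 4: e_4 = (-1.22, +2.54);  n_4 = (+0.9014, +0.4330)
∠(n_1, n_4) = 170.14°
δ = |180° − 170.14°| = 9.86°
9.86° ≤ 2α = 61.93°  →  valid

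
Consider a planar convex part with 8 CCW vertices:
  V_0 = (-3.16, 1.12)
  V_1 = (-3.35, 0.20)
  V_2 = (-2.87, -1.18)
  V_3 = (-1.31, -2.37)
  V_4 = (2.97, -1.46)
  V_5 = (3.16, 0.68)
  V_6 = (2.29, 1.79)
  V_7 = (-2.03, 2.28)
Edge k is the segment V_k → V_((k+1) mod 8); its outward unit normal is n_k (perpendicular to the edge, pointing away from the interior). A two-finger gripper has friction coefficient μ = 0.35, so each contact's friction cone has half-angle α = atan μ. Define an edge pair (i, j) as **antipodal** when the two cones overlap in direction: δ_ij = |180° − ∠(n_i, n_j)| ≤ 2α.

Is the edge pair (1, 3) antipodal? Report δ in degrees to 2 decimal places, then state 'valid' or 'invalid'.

α = atan 0.35 = 19.29°;  2α = 38.58°
edge 1: e_1 = (+0.48, -1.38);  n_1 = (-0.9445, -0.3285)
edge 3: e_3 = (+4.28, +0.91);  n_3 = (+0.2080, -0.9781)
∠(n_1, n_3) = 82.82°
δ = |180° − 82.82°| = 97.18°
97.18° > 2α = 38.58°  →  invalid

δ = 97.18°, invalid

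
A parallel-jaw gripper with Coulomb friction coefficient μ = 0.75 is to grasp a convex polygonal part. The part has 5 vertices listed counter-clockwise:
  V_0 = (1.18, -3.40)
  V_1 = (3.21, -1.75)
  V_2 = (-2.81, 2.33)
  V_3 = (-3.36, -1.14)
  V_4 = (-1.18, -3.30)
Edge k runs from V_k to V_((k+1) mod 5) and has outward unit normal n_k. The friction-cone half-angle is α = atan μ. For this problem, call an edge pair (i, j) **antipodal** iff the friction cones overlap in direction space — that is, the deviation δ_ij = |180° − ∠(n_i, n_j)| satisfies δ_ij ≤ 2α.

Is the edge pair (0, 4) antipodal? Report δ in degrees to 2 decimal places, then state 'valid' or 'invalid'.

α = atan 0.75 = 36.87°;  2α = 73.74°
edge 0: e_0 = (+2.03, +1.65);  n_0 = (+0.6307, -0.7760)
edge 4: e_4 = (+2.36, -0.10);  n_4 = (-0.0423, -0.9991)
∠(n_0, n_4) = 41.53°
δ = |180° − 41.53°| = 138.47°
138.47° > 2α = 73.74°  →  invalid

δ = 138.47°, invalid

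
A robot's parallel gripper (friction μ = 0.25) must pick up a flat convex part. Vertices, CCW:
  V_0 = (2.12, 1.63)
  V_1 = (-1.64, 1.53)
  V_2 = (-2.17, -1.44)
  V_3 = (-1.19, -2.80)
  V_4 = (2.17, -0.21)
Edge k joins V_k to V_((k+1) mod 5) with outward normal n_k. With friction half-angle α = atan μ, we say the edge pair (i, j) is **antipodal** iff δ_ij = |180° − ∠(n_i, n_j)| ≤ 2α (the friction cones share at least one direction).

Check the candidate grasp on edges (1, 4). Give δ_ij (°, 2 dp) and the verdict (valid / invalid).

α = atan 0.25 = 14.04°;  2α = 28.07°
edge 1: e_1 = (-0.53, -2.97);  n_1 = (-0.9844, +0.1757)
edge 4: e_4 = (-0.05, +1.84);  n_4 = (+0.9996, +0.0272)
∠(n_1, n_4) = 168.33°
δ = |180° − 168.33°| = 11.67°
11.67° ≤ 2α = 28.07°  →  valid

δ = 11.67°, valid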